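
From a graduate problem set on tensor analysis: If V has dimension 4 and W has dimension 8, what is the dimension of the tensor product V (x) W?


The dimension of a tensor product is the product of dimensions.
dim(V) = 4, dim(W) = 8
dim(V (x) W) = 4 * 8 = 32

32


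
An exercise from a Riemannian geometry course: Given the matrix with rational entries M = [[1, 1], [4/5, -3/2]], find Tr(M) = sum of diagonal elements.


The trace is the sum of diagonal entries.
Diagonal: M[1,1] = 1, M[2,2] = -3/2
Tr(M) = 1 + -3/2
Computing step by step:
After adding M[1,1]: 1
After adding M[2,2]: -1/2
Tr(M) = -1/2

-1/2


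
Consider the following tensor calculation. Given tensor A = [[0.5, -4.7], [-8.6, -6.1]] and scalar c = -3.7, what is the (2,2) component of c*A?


Scalar multiplication: (cA)_{ij} = c * A_{ij}.
c = -3.7
A_{22} = -6.1
(cA)_{22} = -3.7 * -6.1 = 22.57

22.57


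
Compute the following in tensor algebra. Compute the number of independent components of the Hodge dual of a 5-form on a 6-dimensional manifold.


The Hodge dual of a p-form on an n-dimensional manifold is an (n-p)-form.
n = 6, p = 5, so dual degree = 6 - 5 = 1
The number of components is C(n, n-p) = C(6, 1) = 6

6


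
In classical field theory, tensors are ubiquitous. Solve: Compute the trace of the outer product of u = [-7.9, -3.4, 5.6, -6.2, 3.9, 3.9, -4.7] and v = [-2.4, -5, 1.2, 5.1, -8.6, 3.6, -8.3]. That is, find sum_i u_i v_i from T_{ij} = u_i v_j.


The outer product gives T_{ij} = u_i v_j.
The trace (contraction) is Tr(T) = sum_i T_{ii} = sum_i u_i v_i.
Diagonal entries:
T_{11} = u_1 * v_1 = -7.9 * -2.4 = 18.96
T_{22} = u_2 * v_2 = -3.4 * -5 = 17
T_{33} = u_3 * v_3 = 5.6 * 1.2 = 6.72
T_{44} = u_4 * v_4 = -6.2 * 5.1 = -31.62
T_{55} = u_5 * v_5 = 3.9 * -8.6 = -33.54
T_{66} = u_6 * v_6 = 3.9 * 3.6 = 14.04
T_{77} = u_7 * v_7 = -4.7 * -8.3 = 39.01
Tr(T) = 18.96 + 17 + 6.72 + -31.62 + -33.54 + 14.04 + 39.01 = 30.57

30.57


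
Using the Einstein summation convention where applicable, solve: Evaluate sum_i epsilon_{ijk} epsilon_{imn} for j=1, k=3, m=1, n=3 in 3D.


Using the identity: epsilon_{ijk} epsilon_{imn} = delta_{jm} delta_{kn} - delta_{jn} delta_{km}.
delta_{11} = 1
delta_{33} = 1
delta_{13} = 0
delta_{31} = 0
Result = 1 * 1 - 0 * 0 = 1 - 0 = 1

1


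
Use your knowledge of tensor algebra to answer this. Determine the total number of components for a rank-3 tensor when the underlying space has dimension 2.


The number of components of a rank-r tensor in d dimensions is d^r.
Here d = 2 and r = 3.
2^3 = 8

8


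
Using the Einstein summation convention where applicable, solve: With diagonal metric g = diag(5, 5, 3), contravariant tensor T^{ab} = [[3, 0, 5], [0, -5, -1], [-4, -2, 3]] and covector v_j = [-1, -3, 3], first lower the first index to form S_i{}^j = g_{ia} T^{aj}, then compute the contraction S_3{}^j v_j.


Step 1: lower the first index. For a diagonal metric, g_{ia} T^{aj} = g_{ii} T^{ij} (no sum on i).
g_{33} = 3
S_3{}^1 = 3 * T^{31} = 3 * -4 = -12
S_3{}^2 = 3 * T^{32} = 3 * -2 = -6
S_3{}^3 = 3 * T^{33} = 3 * 3 = 9
Step 2: contract S_3{}^j with v_j.
S_3{}^1 * v_1 = -12 * -1 = 12
S_3{}^2 * v_2 = -6 * -3 = 18
S_3{}^3 * v_3 = 9 * 3 = 27
Result = 12 + 18 + 27 = 57

57


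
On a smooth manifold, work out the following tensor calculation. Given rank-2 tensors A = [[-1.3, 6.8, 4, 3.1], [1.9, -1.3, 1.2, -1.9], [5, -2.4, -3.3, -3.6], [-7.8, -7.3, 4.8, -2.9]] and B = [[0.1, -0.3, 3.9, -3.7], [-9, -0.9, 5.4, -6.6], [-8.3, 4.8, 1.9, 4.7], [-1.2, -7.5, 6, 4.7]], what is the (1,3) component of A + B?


Tensor addition is component-wise: (A + B)_{ij} = A_{ij} + B_{ij}.
A_{13} = 4
B_{13} = 3.9
(A + B)_{13} = 4 + 3.9 = 7.9

7.9


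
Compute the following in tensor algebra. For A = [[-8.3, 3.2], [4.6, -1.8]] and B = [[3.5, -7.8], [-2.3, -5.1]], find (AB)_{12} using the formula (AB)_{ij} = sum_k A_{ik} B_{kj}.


(AB)_{ij} = sum_k A_{ik} B_{kj}.
For i=1, j=2:
A_{11} * B_{12} = -8.3 * -7.8 = 64.74
A_{12} * B_{22} = 3.2 * -5.1 = -16.32
Sum = 64.74 + -16.32 = 48.42

48.42


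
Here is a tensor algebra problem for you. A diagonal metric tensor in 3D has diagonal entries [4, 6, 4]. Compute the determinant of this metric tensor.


For a diagonal metric, the determinant is the product of diagonal entries.
Diagonal entries: 4, 6, 4
det(g) = 4 * 6 * 4 = 96

96


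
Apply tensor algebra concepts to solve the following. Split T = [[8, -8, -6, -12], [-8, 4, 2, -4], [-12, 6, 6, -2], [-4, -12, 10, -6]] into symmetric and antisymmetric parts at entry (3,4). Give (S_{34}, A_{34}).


T_{34} = -2
T_{43} = 10
S_{34} = (-2 + 10)/2 = 8/2 = 4
A_{34} = (-2 - 10)/2 = -12/2 = -6
Check: S + A = 4 + -6 = -2 = T_{34}.

(4, -6)


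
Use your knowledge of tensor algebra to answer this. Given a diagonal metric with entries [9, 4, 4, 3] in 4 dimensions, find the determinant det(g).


For a diagonal metric, the determinant is the product of diagonal entries.
Diagonal entries: 9, 4, 4, 3
det(g) = 9 * 4 * 4 * 3 = 432

432


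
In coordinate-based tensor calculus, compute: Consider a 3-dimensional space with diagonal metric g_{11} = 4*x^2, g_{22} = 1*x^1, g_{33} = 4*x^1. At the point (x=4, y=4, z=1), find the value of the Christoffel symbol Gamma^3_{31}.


For a diagonal metric, Gamma^k_{ij} = (1/2) g^{kk} (dg_{ik}/dx_j + dg_{jk}/dx_i - dg_{ij}/dx_k).
The metric is diagonal, so g_{ab} = 0 for a != b.
At the given point: g_{11} = 64, g_{22} = 4, g_{33} = 16
g^{33} = 1/16
dg_{33}/dx_1 = dg_{33}/dx_1 = 4
dg_{13}/dx_3 = 0 (off-diagonal)
dg_{31}/dx_3 = 0 (off-diagonal)
Numerator = 4 + 0 - 0 = 4
Gamma^3_{31} = 4 / (2 * 16) = 1/8

1/8


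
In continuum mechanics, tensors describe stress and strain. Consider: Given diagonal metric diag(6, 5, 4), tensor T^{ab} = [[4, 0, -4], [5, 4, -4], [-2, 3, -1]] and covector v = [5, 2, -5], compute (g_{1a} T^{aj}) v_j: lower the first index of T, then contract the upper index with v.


Step 1: lower the first index. For a diagonal metric, g_{ia} T^{aj} = g_{ii} T^{ij} (no sum on i).
g_{11} = 6
S_1{}^1 = 6 * T^{11} = 6 * 4 = 24
S_1{}^2 = 6 * T^{12} = 6 * 0 = 0
S_1{}^3 = 6 * T^{13} = 6 * -4 = -24
Step 2: contract S_1{}^j with v_j.
S_1{}^1 * v_1 = 24 * 5 = 120
S_1{}^2 * v_2 = 0 * 2 = 0
S_1{}^3 * v_3 = -24 * -5 = 120
Result = 120 + 0 + 120 = 240

240


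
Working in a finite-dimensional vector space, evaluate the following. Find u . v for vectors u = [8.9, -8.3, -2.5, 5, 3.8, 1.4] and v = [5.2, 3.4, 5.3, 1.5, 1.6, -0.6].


The inner product u . v = sum of u_i * v_i.
Term-by-term: 8.9 * 5.2, -8.3 * 3.4, -2.5 * 5.3, 5 * 1.5, 3.8 * 1.6, 1.4 * -0.6
Products: 46.28, -28.22, -13.25, 7.5, 6.08, -0.84
Sum = 46.28 + -28.22 + -13.25 + 7.5 + 6.08 + -0.84 = 17.55

17.55


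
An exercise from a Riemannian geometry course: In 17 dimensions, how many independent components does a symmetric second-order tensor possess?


A symmetric rank-2 tensor in d dimensions has d(d+1)/2 independent components.
d = 17
d(d+1)/2 = 17 * 18 / 2 = 306 / 2 = 153

153


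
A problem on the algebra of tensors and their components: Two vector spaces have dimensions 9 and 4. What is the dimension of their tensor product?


The dimension of a tensor product is the product of dimensions.
dim(V) = 9, dim(W) = 4
dim(V (x) W) = 9 * 4 = 36

36


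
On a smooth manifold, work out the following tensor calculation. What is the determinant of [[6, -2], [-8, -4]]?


For a 2x2 matrix [[a, b], [c, d]], det = a*d - b*c.
a = 6, b = -2, c = -8, d = -4
a*d = 6 * -4 = -24
b*c = -2 * -8 = 16
det = -24 - 16 = -40

-40


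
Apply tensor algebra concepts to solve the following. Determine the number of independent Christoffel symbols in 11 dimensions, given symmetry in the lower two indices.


Christoffel symbols Gamma^k_{ij} are symmetric in i,j, so there are d * d(d+1)/2 independent symbols.
d = 11
d(d+1)/2 = 11 * 12 / 2 = 66
Total = 11 * 66 = 726

726


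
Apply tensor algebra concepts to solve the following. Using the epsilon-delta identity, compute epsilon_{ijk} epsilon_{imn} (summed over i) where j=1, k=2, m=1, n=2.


Using the identity: epsilon_{ijk} epsilon_{imn} = delta_{jm} delta_{kn} - delta_{jn} delta_{km}.
delta_{11} = 1
delta_{22} = 1
delta_{12} = 0
delta_{21} = 0
Result = 1 * 1 - 0 * 0 = 1 - 0 = 1

1


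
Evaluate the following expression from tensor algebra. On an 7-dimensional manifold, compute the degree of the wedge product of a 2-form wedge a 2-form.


The degree of a wedge product is the sum of the degrees of the individual forms.
Degrees: 2, 2
Total degree = 2 + 2 = 4

4


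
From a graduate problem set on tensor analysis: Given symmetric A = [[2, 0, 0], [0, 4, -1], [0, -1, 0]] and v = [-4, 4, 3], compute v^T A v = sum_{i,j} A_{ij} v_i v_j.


First compute Av:
(Av)_1 = 2*-4 + 0*4 + 0*3 = -8
(Av)_2 = 0*-4 + 4*4 + -1*3 = 13
(Av)_3 = 0*-4 + -1*4 + 0*3 = -4
Av = [-8, 13, -4]
Then v^T (Av) = -4*-8 + 4*13 + 3*-4
= 32 + 52 + -12 = 72

72


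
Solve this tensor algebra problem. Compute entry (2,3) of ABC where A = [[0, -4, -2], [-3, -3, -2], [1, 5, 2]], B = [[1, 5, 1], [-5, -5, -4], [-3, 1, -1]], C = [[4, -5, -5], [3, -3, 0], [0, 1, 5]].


(ABC)_{23} = sum_m (AB)_{2m} C_{m3}. First compute row 2 of AB.
(AB)_{21} = -3*1 + -3*-5 + -2*-3 = 18
(AB)_{22} = -3*5 + -3*-5 + -2*1 = -2
(AB)_{23} = -3*1 + -3*-4 + -2*-1 = 11
Now contract with column 3 of C:
(AB)_{21} * C_{13} = 18 * -5 = -90
(AB)_{22} * C_{23} = -2 * 0 = 0
(AB)_{23} * C_{33} = 11 * 5 = 55
(ABC)_{23} = -90 + 0 + 55 = -35

-35


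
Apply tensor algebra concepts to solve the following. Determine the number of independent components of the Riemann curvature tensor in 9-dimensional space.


The Riemann tensor in d dimensions has d^2(d^2 - 1)/12 independent components.
d = 9, so d^2 = 81
d^2 - 1 = 80
d^2(d^2 - 1) = 81 * 80 = 6480
Divide by 12: 6480 / 12 = 540

540


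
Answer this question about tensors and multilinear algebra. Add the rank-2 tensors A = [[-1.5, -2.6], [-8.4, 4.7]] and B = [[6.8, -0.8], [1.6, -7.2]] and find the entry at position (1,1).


Tensor addition is component-wise: (A + B)_{ij} = A_{ij} + B_{ij}.
A_{11} = -1.5
B_{11} = 6.8
(A + B)_{11} = -1.5 + 6.8 = 5.3

5.3


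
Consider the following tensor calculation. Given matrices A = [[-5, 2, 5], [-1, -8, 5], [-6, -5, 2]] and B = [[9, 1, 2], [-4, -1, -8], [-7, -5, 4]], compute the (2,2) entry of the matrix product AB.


(AB)_{ij} = sum_k A_{ik} B_{kj}.
For i=2, j=2:
A_{21} * B_{12} = -1 * 1 = -1
A_{22} * B_{22} = -8 * -1 = 8
A_{23} * B_{32} = 5 * -5 = -25
Sum = -1 + 8 + -25 = -18

-18


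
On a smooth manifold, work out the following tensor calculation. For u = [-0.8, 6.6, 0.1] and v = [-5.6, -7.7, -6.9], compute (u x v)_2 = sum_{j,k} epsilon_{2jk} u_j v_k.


(u x v)_2 = sum_{j,k} epsilon_{2jk} u_j v_k. Only permutations of (1,2,3) contribute; the two non-zero terms are:
eps_{213} u_1 v_3 = -1 * -0.8 * -6.9 = -5.52
eps_{231} u_3 v_1 = 1 * 0.1 * -5.6 = -0.56
(u x v)_2 = -6.08

-6.08


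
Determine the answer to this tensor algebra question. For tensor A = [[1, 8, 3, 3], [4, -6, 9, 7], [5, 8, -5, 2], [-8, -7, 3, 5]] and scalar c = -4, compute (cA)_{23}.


Scalar multiplication: (cA)_{ij} = c * A_{ij}.
c = -4
A_{23} = 9
(cA)_{23} = -4 * 9 = -36

-36


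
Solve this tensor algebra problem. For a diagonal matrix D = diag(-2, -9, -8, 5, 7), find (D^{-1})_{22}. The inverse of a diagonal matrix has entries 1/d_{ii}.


For a diagonal matrix, the inverse has entries (D^{-1})_{ii} = 1/d_{ii}.
The diagonal entries are: d_{11} = -2, d_{22} = -9, d_{33} = -8, d_{44} = 5, d_{55} = 7
We need (D^{-1})_{22} = 1/d_{22} = 1/-9 = -1/9

-1/9


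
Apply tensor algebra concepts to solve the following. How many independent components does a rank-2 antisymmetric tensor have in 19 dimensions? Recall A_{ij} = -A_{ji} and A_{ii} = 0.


An antisymmetric rank-2 tensor satisfies A_{ij} = -A_{ji}, so diagonal entries are zero.
The independent components are the upper-triangular entries: C(n, 2) = n(n-1)/2.
n = 19
C(19, 2) = 19 * 18 / 2 = 342 / 2 = 171

171


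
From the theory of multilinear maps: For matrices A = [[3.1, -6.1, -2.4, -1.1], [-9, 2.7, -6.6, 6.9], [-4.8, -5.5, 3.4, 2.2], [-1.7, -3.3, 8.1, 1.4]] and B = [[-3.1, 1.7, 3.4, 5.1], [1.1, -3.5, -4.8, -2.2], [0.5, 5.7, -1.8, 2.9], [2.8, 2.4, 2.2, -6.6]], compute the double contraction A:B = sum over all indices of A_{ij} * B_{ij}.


A:B = sum over all i,j of A_{ij} * B_{ij}.
Row 1: 3.1*-3.1=-9.61, -6.1*1.7=-10.37, -2.4*3.4=-8.16, -1.1*5.1=-5.61 => row sum = -33.75
Row 2: -9*1.1=-9.9, 2.7*-3.5=-9.45, -6.6*-4.8=31.68, 6.9*-2.2=-15.18 => row sum = -2.85
Row 3: -4.8*0.5=-2.4, -5.5*5.7=-31.35, 3.4*-1.8=-6.12, 2.2*2.9=6.38 => row sum = -33.49
Row 4: -1.7*2.8=-4.76, -3.3*2.4=-7.92, 8.1*2.2=17.82, 1.4*-6.6=-9.24 => row sum = -4.1
Total = -33.75 + -2.85 + -33.49 + -4.1 = -74.19

-74.19


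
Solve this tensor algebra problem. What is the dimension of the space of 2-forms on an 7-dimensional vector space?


The dimension of the space of p-forms on an n-dimensional space is C(n, p).
n = 7, p = 2
C(7, 2) = 7! / (2! * 5!) = 21

21


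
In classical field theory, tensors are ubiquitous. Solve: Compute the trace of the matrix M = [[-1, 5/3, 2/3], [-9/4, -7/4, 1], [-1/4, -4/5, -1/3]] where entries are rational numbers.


The trace is the sum of diagonal entries.
Diagonal: M[1,1] = -1, M[2,2] = -7/4, M[3,3] = -1/3
Tr(M) = -1 + -7/4 + -1/3
Computing step by step:
After adding M[1,1]: -1
After adding M[2,2]: -11/4
After adding M[3,3]: -37/12
Tr(M) = -37/12

-37/12


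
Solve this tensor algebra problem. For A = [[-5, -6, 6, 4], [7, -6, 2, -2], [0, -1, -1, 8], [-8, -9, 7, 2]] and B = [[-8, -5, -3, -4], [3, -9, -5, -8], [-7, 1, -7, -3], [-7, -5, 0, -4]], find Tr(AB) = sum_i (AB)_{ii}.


Tr(AB) = sum_i (AB)_{ii} where (AB)_{ii} = sum_k A_{ik} B_{ki}.
(AB)_{11} = -5*-8 + -6*3 + 6*-7 + 4*-7 = -48
(AB)_{22} = 7*-5 + -6*-9 + 2*1 + -2*-5 = 31
(AB)_{33} = 0*-3 + -1*-5 + -1*-7 + 8*0 = 12
(AB)_{44} = -8*-4 + -9*-8 + 7*-3 + 2*-4 = 75
Tr(AB) = -48 + 31 + 12 + 75 = 70

70


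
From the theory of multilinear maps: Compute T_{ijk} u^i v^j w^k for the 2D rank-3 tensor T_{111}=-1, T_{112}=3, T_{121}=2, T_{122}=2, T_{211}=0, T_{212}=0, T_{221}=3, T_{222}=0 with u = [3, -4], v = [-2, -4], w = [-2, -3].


S = sum over i,j,k of T_{ijk} u_i v_j w_k. Expanding all 8 terms:
T_{111}*u_1*v_1*w_1 = -1*3*-2*-2 = -12  (running total: -12)
T_{112}*u_1*v_1*w_2 = 3*3*-2*-3 = 54  (running total: 42)
T_{121}*u_1*v_2*w_1 = 2*3*-4*-2 = 48  (running total: 90)
T_{122}*u_1*v_2*w_2 = 2*3*-4*-3 = 72  (running total: 162)
T_{211}*u_2*v_1*w_1 = 0*-4*-2*-2 = 0  (running total: 162)
T_{212}*u_2*v_1*w_2 = 0*-4*-2*-3 = 0  (running total: 162)
T_{221}*u_2*v_2*w_1 = 3*-4*-4*-2 = -96  (running total: 66)
T_{222}*u_2*v_2*w_2 = 0*-4*-4*-3 = 0  (running total: 66)
S = 66

66


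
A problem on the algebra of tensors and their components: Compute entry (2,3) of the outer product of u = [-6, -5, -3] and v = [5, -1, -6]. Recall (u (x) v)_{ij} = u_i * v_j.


The outer product entry T_{ij} = u_i * v_j.
We need i=2, j=3.
u_2 = -5, v_3 = -6
T_{2,3} = -5 * -6 = 30

30


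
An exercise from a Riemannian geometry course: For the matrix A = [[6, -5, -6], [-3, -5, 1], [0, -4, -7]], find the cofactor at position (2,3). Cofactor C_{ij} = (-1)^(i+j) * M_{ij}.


To find cofactor C_{23}, delete row 2 and column 3.
The resulting 2x2 submatrix is: [[6, -5], [0, -4]]
Minor M_{23} = 6*-4 - -5*0
  = -24 - 0 = -24
Sign = (-1)^(2+3) = (-1)^5 = -1
Cofactor C_{23} = -1 * -24 = 24

24


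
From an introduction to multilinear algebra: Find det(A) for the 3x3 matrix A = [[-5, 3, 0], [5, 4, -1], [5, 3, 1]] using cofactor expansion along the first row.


Expanding along the first row, det(A) = a11*M_11 - a12*M_12 + a13*M_13, where M_1j is the (1,j) minor.
Minor M_11 = 4*1 - -1*3 = 7
Minor M_12 = 5*1 - -1*5 = 10
Minor M_13 = 5*3 - 4*5 = -5
det = -5*(7) - 3*(10) + 0*(-5)
    = -35 - 30 + 0
    = -65

-65


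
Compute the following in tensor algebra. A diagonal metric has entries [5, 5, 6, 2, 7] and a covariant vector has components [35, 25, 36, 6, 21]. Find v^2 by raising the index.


To raise an index with a diagonal metric: v^i = v_i / g_{ii}.
For index 2: v_2 = 25, g_{22} = 5
v^2 = 25 / 5 = 5

5


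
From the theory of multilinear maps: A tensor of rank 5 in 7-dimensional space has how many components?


The number of components of a rank-r tensor in d dimensions is d^r.
Here d = 7 and r = 5.
7^5 = 16807

16807


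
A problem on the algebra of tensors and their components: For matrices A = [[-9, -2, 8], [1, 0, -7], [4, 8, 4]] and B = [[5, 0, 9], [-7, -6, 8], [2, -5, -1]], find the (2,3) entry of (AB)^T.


(AB)^T_{ij} = (AB)_{ji} = sum_k A_{jk} B_{ki}.
For i=2, j=3 we need (AB)_{32}:
A_{31} * B_{12} = 4 * 0 = 0
A_{32} * B_{22} = 8 * -6 = -48
A_{33} * B_{32} = 4 * -5 = -20
Sum = 0 + -48 + -20 = -68

-68


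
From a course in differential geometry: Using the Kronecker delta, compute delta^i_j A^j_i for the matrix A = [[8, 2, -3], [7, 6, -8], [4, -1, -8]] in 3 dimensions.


The contraction (trace) of a rank-2 tensor is the sum of its diagonal elements.
Diagonal entries: A[1,1] = 8, A[2,2] = 6, A[3,3] = -8
Tr(A) = 8 + 6 + -8 = 6

6


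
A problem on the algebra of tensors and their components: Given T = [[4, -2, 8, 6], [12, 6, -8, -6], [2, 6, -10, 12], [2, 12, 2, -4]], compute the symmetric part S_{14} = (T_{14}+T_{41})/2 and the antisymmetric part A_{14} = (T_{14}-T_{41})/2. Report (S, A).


T_{14} = 6
T_{41} = 2
S_{14} = (6 + 2)/2 = 8/2 = 4
A_{14} = (6 - 2)/2 = 4/2 = 2
Check: S + A = 4 + 2 = 6 = T_{14}.

(4, 2)


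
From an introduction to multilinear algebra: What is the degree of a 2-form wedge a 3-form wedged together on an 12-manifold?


The degree of a wedge product is the sum of the degrees of the individual forms.
Degrees: 2, 3
Total degree = 2 + 3 = 5

5


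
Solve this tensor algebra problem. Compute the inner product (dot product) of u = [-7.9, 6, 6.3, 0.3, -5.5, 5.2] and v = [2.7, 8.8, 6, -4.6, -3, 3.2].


The inner product u . v = sum of u_i * v_i.
Term-by-term: -7.9 * 2.7, 6 * 8.8, 6.3 * 6, 0.3 * -4.6, -5.5 * -3, 5.2 * 3.2
Products: -21.33, 52.8, 37.8, -1.38, 16.5, 16.64
Sum = -21.33 + 52.8 + 37.8 + -1.38 + 16.5 + 16.64 = 101.03

101.03


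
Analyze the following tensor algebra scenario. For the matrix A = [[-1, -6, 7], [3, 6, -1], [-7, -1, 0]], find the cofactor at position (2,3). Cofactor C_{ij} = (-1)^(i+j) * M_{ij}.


To find cofactor C_{23}, delete row 2 and column 3.
The resulting 2x2 submatrix is: [[-1, -6], [-7, -1]]
Minor M_{23} = -1*-1 - -6*-7
  = 1 - 42 = -41
Sign = (-1)^(2+3) = (-1)^5 = -1
Cofactor C_{23} = -1 * -41 = 41

41


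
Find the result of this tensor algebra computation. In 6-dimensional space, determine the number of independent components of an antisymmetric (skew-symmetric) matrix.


An antisymmetric rank-2 tensor satisfies A_{ij} = -A_{ji}, so diagonal entries are zero.
The independent components are the upper-triangular entries: C(n, 2) = n(n-1)/2.
n = 6
C(6, 2) = 6 * 5 / 2 = 30 / 2 = 15

15


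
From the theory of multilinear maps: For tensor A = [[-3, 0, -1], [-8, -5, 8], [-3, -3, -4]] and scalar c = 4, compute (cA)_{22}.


Scalar multiplication: (cA)_{ij} = c * A_{ij}.
c = 4
A_{22} = -5
(cA)_{22} = 4 * -5 = -20

-20


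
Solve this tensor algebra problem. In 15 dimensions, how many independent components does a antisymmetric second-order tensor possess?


A antisymmetric rank-2 tensor in d dimensions has d(d-1)/2 independent components.
d = 15
d(d-1)/2 = 15 * 14 / 2 = 210 / 2 = 105

105


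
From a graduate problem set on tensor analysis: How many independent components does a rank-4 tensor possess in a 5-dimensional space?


The number of components of a rank-r tensor in d dimensions is d^r.
Here d = 5 and r = 4.
5^4 = 625

625


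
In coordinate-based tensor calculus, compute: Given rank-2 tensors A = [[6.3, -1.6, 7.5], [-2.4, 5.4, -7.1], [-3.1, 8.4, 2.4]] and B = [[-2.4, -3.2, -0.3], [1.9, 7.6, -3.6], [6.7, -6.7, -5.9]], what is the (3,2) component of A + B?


Tensor addition is component-wise: (A + B)_{ij} = A_{ij} + B_{ij}.
A_{32} = 8.4
B_{32} = -6.7
(A + B)_{32} = 8.4 + -6.7 = 1.7

1.7


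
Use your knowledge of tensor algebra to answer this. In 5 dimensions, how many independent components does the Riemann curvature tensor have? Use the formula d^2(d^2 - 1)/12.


The Riemann tensor in d dimensions has d^2(d^2 - 1)/12 independent components.
d = 5, so d^2 = 25
d^2 - 1 = 24
d^2(d^2 - 1) = 25 * 24 = 600
Divide by 12: 600 / 12 = 50

50


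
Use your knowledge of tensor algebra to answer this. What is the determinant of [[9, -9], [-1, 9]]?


For a 2x2 matrix [[a, b], [c, d]], det = a*d - b*c.
a = 9, b = -9, c = -1, d = 9
a*d = 9 * 9 = 81
b*c = -9 * -1 = 9
det = 81 - 9 = 72

72


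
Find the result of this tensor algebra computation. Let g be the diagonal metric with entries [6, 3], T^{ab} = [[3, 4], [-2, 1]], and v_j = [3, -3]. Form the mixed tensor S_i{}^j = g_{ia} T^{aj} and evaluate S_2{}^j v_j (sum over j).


Step 1: lower the first index. For a diagonal metric, g_{ia} T^{aj} = g_{ii} T^{ij} (no sum on i).
g_{22} = 3
S_2{}^1 = 3 * T^{21} = 3 * -2 = -6
S_2{}^2 = 3 * T^{22} = 3 * 1 = 3
Step 2: contract S_2{}^j with v_j.
S_2{}^1 * v_1 = -6 * 3 = -18
S_2{}^2 * v_2 = 3 * -3 = -9
Result = -18 + -9 = -27

-27


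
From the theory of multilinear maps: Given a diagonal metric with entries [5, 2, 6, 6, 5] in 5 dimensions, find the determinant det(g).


For a diagonal metric, the determinant is the product of diagonal entries.
Diagonal entries: 5, 2, 6, 6, 5
det(g) = 5 * 2 * 6 * 6 * 5 = 1800

1800


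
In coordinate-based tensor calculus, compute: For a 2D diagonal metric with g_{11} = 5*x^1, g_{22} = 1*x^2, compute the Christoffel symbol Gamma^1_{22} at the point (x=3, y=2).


For a diagonal metric, Gamma^k_{ij} = (1/2) g^{kk} (dg_{ik}/dx_j + dg_{jk}/dx_i - dg_{ij}/dx_k).
The metric is diagonal, so g_{ab} = 0 for a != b.
At the given point: g_{11} = 15, g_{22} = 9
g^{11} = 1/15
dg_{21}/dx_2 = 0 (off-diagonal)
dg_{21}/dx_2 = 0 (off-diagonal)
dg_{22}/dx_1 = dg_{22}/dx_1 = 6
Numerator = 0 + 0 - 6 = -6
Gamma^1_{22} = -6 / (2 * 15) = -1/5

-1/5


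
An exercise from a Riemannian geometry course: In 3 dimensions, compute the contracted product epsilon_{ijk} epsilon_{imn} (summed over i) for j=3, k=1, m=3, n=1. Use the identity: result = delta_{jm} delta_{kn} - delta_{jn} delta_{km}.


Using the identity: epsilon_{ijk} epsilon_{imn} = delta_{jm} delta_{kn} - delta_{jn} delta_{km}.
delta_{33} = 1
delta_{11} = 1
delta_{31} = 0
delta_{13} = 0
Result = 1 * 1 - 0 * 0 = 1 - 0 = 1

1


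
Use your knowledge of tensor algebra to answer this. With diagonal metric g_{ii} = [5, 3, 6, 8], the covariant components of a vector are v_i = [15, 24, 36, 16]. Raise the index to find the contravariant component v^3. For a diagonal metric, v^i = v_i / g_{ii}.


To raise an index with a diagonal metric: v^i = v_i / g_{ii}.
For index 3: v_3 = 36, g_{33} = 6
v^3 = 36 / 6 = 6

6


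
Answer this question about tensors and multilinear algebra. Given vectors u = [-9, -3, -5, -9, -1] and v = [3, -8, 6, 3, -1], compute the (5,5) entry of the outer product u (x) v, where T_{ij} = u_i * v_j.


The outer product entry T_{ij} = u_i * v_j.
We need i=5, j=5.
u_5 = -1, v_5 = -1
T_{5,5} = -1 * -1 = 1

1


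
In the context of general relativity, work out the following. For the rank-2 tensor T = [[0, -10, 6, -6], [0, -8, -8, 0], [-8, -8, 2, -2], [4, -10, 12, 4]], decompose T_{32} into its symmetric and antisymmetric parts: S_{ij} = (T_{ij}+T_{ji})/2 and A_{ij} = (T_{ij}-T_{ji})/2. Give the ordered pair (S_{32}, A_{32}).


T_{32} = -8
T_{23} = -8
S_{32} = (-8 + -8)/2 = -16/2 = -8
A_{32} = (-8 - -8)/2 = 0/2 = 0
Check: S + A = -8 + 0 = -8 = T_{32}.

(-8, 0)


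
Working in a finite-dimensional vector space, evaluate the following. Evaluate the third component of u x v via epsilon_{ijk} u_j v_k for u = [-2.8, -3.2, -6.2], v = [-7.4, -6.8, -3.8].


(u x v)_3 = sum_{j,k} epsilon_{3jk} u_j v_k. Only permutations of (1,2,3) contribute; the two non-zero terms are:
eps_{312} u_1 v_2 = 1 * -2.8 * -6.8 = 19.04
eps_{321} u_2 v_1 = -1 * -3.2 * -7.4 = -23.68
(u x v)_3 = -4.64

-4.64


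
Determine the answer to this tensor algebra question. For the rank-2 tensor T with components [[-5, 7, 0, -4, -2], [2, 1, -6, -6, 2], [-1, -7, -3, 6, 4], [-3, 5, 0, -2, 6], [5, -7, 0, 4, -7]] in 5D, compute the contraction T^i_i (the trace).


The contraction (trace) of a rank-2 tensor is the sum of its diagonal elements.
Diagonal entries: A[1,1] = -5, A[2,2] = 1, A[3,3] = -3, A[4,4] = -2, A[5,5] = -7
Tr(A) = -5 + 1 + -3 + -2 + -7 = -16

-16


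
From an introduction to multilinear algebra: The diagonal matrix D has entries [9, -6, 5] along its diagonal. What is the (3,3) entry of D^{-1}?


For a diagonal matrix, the inverse has entries (D^{-1})_{ii} = 1/d_{ii}.
The diagonal entries are: d_{11} = 9, d_{22} = -6, d_{33} = 5
We need (D^{-1})_{33} = 1/d_{33} = 1/5 = 1/5

1/5


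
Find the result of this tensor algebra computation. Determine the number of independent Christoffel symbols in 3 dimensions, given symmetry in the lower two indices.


Christoffel symbols Gamma^k_{ij} are symmetric in i,j, so there are d * d(d+1)/2 independent symbols.
d = 3
d(d+1)/2 = 3 * 4 / 2 = 6
Total = 3 * 6 = 18

18


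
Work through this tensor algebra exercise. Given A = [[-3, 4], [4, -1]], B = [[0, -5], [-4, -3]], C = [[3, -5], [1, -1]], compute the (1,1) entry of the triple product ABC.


(ABC)_{11} = sum_m (AB)_{1m} C_{m1}. First compute row 1 of AB.
(AB)_{11} = -3*0 + 4*-4 = -16
(AB)_{12} = -3*-5 + 4*-3 = 3
Now contract with column 1 of C:
(AB)_{11} * C_{11} = -16 * 3 = -48
(AB)_{12} * C_{21} = 3 * 1 = 3
(ABC)_{11} = -48 + 3 = -45

-45


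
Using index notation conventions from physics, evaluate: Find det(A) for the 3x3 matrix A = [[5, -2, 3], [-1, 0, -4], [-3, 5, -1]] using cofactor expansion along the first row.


Expanding along the first row, det(A) = a11*M_11 - a12*M_12 + a13*M_13, where M_1j is the (1,j) minor.
Minor M_11 = 0*-1 - -4*5 = 20
Minor M_12 = -1*-1 - -4*-3 = -11
Minor M_13 = -1*5 - 0*-3 = -5
det = 5*(20) - -2*(-11) + 3*(-5)
    = 100 - 22 + -15
    = 63

63


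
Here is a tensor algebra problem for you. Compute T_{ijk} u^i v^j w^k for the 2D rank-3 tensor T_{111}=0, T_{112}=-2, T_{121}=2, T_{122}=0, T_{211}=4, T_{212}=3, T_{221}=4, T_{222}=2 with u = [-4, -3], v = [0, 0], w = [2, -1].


S = sum over i,j,k of T_{ijk} u_i v_j w_k. Expanding all 8 terms:
T_{111}*u_1*v_1*w_1 = 0*-4*0*2 = 0  (running total: 0)
T_{112}*u_1*v_1*w_2 = -2*-4*0*-1 = 0  (running total: 0)
T_{121}*u_1*v_2*w_1 = 2*-4*0*2 = 0  (running total: 0)
T_{122}*u_1*v_2*w_2 = 0*-4*0*-1 = 0  (running total: 0)
T_{211}*u_2*v_1*w_1 = 4*-3*0*2 = 0  (running total: 0)
T_{212}*u_2*v_1*w_2 = 3*-3*0*-1 = 0  (running total: 0)
T_{221}*u_2*v_2*w_1 = 4*-3*0*2 = 0  (running total: 0)
T_{222}*u_2*v_2*w_2 = 2*-3*0*-1 = 0  (running total: 0)
S = 0

0


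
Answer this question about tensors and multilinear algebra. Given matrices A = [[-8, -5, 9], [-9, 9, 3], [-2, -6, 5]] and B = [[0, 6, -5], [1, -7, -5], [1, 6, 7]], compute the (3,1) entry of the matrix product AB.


(AB)_{ij} = sum_k A_{ik} B_{kj}.
For i=3, j=1:
A_{31} * B_{11} = -2 * 0 = 0
A_{32} * B_{21} = -6 * 1 = -6
A_{33} * B_{31} = 5 * 1 = 5
Sum = 0 + -6 + 5 = -1

-1


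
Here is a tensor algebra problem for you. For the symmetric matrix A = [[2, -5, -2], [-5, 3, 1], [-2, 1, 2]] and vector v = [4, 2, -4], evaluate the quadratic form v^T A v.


First compute Av:
(Av)_1 = 2*4 + -5*2 + -2*-4 = 6
(Av)_2 = -5*4 + 3*2 + 1*-4 = -18
(Av)_3 = -2*4 + 1*2 + 2*-4 = -14
Av = [6, -18, -14]
Then v^T (Av) = 4*6 + 2*-18 + -4*-14
= 24 + -36 + 56 = 44

44


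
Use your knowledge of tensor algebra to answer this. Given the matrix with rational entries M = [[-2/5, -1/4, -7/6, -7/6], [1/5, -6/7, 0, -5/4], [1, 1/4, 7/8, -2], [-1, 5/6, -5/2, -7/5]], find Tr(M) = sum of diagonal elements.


The trace is the sum of diagonal entries.
Diagonal: M[1,1] = -2/5, M[2,2] = -6/7, M[3,3] = 7/8, M[4,4] = -7/5
Tr(M) = -2/5 + -6/7 + 7/8 + -7/5
Computing step by step:
After adding M[1,1]: -2/5
After adding M[2,2]: -44/35
After adding M[3,3]: -107/280
After adding M[4,4]: -499/280
Tr(M) = -499/280

-499/280


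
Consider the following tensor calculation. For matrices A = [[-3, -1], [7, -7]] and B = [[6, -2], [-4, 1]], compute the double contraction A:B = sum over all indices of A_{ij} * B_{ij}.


A:B = sum over all i,j of A_{ij} * B_{ij}.
Row 1: -3*6=-18, -1*-2=2 => row sum = -16
Row 2: 7*-4=-28, -7*1=-7 => row sum = -35
Total = -16 + -35 = -51

-51


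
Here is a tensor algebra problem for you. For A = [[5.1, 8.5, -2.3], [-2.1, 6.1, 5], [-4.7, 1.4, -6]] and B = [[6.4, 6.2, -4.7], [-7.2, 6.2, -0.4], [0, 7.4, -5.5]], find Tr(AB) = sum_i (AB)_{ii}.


Tr(AB) = sum_i (AB)_{ii} where (AB)_{ii} = sum_k A_{ik} B_{ki}.
(AB)_{11} = 5.1*6.4 + 8.5*-7.2 + -2.3*0 = -28.56
(AB)_{22} = -2.1*6.2 + 6.1*6.2 + 5*7.4 = 61.8
(AB)_{33} = -4.7*-4.7 + 1.4*-0.4 + -6*-5.5 = 54.53
Tr(AB) = -28.56 + 61.8 + 54.53 = 87.77

87.77


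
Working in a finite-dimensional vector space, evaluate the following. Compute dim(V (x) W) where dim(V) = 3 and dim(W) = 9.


The dimension of a tensor product is the product of dimensions.
dim(V) = 3, dim(W) = 9
dim(V (x) W) = 3 * 9 = 27

27


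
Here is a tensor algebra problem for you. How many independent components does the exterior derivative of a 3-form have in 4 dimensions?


The exterior derivative of a p-form is a (p+1)-form.
Its number of independent components is C(n, p+1).
n = 4, p+1 = 4
C(4, 4) = 1

1


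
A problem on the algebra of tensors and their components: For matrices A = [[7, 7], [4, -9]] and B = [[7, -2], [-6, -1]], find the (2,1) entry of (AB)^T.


(AB)^T_{ij} = (AB)_{ji} = sum_k A_{jk} B_{ki}.
For i=2, j=1 we need (AB)_{12}:
A_{11} * B_{12} = 7 * -2 = -14
A_{12} * B_{22} = 7 * -1 = -7
Sum = -14 + -7 = -21

-21


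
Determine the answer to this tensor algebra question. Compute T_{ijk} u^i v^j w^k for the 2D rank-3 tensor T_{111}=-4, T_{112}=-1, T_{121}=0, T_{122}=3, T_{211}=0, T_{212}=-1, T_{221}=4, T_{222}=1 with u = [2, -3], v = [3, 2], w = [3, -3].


S = sum over i,j,k of T_{ijk} u_i v_j w_k. Expanding all 8 terms:
T_{111}*u_1*v_1*w_1 = -4*2*3*3 = -72  (running total: -72)
T_{112}*u_1*v_1*w_2 = -1*2*3*-3 = 18  (running total: -54)
T_{121}*u_1*v_2*w_1 = 0*2*2*3 = 0  (running total: -54)
T_{122}*u_1*v_2*w_2 = 3*2*2*-3 = -36  (running total: -90)
T_{211}*u_2*v_1*w_1 = 0*-3*3*3 = 0  (running total: -90)
T_{212}*u_2*v_1*w_2 = -1*-3*3*-3 = -27  (running total: -117)
T_{221}*u_2*v_2*w_1 = 4*-3*2*3 = -72  (running total: -189)
T_{222}*u_2*v_2*w_2 = 1*-3*2*-3 = 18  (running total: -171)
S = -171

-171


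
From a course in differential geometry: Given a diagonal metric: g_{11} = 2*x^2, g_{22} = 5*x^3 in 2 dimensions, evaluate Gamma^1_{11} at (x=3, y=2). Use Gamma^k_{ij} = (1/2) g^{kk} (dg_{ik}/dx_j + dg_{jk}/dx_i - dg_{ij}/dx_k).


For a diagonal metric, Gamma^k_{ij} = (1/2) g^{kk} (dg_{ik}/dx_j + dg_{jk}/dx_i - dg_{ij}/dx_k).
The metric is diagonal, so g_{ab} = 0 for a != b.
At the given point: g_{11} = 18, g_{22} = 135
g^{11} = 1/18
dg_{11}/dx_1 = dg_{11}/dx_1 = 12
dg_{11}/dx_1 = dg_{11}/dx_1 = 12
dg_{11}/dx_1 = dg_{11}/dx_1 = 12
Numerator = 12 + 12 - 12 = 12
Gamma^1_{11} = 12 / (2 * 18) = 1/3

1/3


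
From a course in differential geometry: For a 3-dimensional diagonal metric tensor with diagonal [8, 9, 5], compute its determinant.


For a diagonal metric, the determinant is the product of diagonal entries.
Diagonal entries: 8, 9, 5
det(g) = 8 * 9 * 5 = 360

360


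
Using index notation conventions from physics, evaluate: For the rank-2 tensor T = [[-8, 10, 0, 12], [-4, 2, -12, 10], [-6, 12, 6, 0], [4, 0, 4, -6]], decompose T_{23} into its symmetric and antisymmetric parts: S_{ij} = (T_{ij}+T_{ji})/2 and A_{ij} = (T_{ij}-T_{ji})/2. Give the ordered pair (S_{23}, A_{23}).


T_{23} = -12
T_{32} = 12
S_{23} = (-12 + 12)/2 = 0/2 = 0
A_{23} = (-12 - 12)/2 = -24/2 = -12
Check: S + A = 0 + -12 = -12 = T_{23}.

(0, -12)


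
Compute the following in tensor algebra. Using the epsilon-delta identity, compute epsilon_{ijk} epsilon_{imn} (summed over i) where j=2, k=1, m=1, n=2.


Using the identity: epsilon_{ijk} epsilon_{imn} = delta_{jm} delta_{kn} - delta_{jn} delta_{km}.
delta_{21} = 0
delta_{12} = 0
delta_{22} = 1
delta_{11} = 1
Result = 0 * 0 - 1 * 1 = 0 - 1 = -1

-1


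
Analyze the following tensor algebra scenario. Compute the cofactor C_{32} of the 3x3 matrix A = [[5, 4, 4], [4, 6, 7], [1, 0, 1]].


To find cofactor C_{32}, delete row 3 and column 2.
The resulting 2x2 submatrix is: [[5, 4], [4, 7]]
Minor M_{32} = 5*7 - 4*4
  = 35 - 16 = 19
Sign = (-1)^(3+2) = (-1)^5 = -1
Cofactor C_{32} = -1 * 19 = -19

-19


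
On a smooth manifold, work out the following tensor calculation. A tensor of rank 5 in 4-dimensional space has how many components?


The number of components of a rank-r tensor in d dimensions is d^r.
Here d = 4 and r = 5.
4^5 = 1024

1024


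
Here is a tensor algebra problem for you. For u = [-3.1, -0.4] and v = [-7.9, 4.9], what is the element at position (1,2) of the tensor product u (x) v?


The outer product entry T_{ij} = u_i * v_j.
We need i=1, j=2.
u_1 = -3.1, v_2 = 4.9
T_{1,2} = -3.1 * 4.9 = -15.19

-15.19


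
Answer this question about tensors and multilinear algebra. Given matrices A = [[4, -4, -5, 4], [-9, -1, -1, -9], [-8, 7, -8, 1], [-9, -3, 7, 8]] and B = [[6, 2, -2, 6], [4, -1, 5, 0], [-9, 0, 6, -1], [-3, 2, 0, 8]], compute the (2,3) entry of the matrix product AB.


(AB)_{ij} = sum_k A_{ik} B_{kj}.
For i=2, j=3:
A_{21} * B_{13} = -9 * -2 = 18
A_{22} * B_{23} = -1 * 5 = -5
A_{23} * B_{33} = -1 * 6 = -6
A_{24} * B_{43} = -9 * 0 = 0
Sum = 18 + -5 + -6 + 0 = 7

7


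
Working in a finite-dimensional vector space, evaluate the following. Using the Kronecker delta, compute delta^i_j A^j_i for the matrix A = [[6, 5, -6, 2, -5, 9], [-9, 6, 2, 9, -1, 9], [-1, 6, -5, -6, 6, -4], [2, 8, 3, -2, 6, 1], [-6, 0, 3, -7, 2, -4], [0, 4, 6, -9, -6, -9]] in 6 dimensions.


The contraction (trace) of a rank-2 tensor is the sum of its diagonal elements.
Diagonal entries: A[1,1] = 6, A[2,2] = 6, A[3,3] = -5, A[4,4] = -2, A[5,5] = 2, A[6,6] = -9
Tr(A) = 6 + 6 + -5 + -2 + 2 + -9 = -2

-2


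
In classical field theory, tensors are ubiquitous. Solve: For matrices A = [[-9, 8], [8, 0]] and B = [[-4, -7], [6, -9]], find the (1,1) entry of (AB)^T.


(AB)^T_{ij} = (AB)_{ji} = sum_k A_{jk} B_{ki}.
For i=1, j=1 we need (AB)_{11}:
A_{11} * B_{11} = -9 * -4 = 36
A_{12} * B_{21} = 8 * 6 = 48
Sum = 36 + 48 = 84

84


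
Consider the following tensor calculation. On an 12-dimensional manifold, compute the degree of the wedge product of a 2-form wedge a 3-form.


The degree of a wedge product is the sum of the degrees of the individual forms.
Degrees: 2, 3
Total degree = 2 + 3 = 5

5


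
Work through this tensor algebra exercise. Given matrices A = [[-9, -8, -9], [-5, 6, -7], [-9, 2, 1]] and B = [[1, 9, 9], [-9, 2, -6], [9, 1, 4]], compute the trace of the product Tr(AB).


Tr(AB) = sum_i (AB)_{ii} where (AB)_{ii} = sum_k A_{ik} B_{ki}.
(AB)_{11} = -9*1 + -8*-9 + -9*9 = -18
(AB)_{22} = -5*9 + 6*2 + -7*1 = -40
(AB)_{33} = -9*9 + 2*-6 + 1*4 = -89
Tr(AB) = -18 + -40 + -89 = -147

-147


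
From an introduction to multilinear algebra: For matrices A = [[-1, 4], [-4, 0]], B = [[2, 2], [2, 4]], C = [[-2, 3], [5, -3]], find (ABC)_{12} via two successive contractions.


(ABC)_{12} = sum_m (AB)_{1m} C_{m2}. First compute row 1 of AB.
(AB)_{11} = -1*2 + 4*2 = 6
(AB)_{12} = -1*2 + 4*4 = 14
Now contract with column 2 of C:
(AB)_{11} * C_{12} = 6 * 3 = 18
(AB)_{12} * C_{22} = 14 * -3 = -42
(ABC)_{12} = 18 + -42 = -24

-24


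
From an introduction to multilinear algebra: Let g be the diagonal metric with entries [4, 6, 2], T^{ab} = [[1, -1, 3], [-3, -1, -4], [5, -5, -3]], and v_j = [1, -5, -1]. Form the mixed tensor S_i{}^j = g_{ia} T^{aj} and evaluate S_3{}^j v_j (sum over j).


Step 1: lower the first index. For a diagonal metric, g_{ia} T^{aj} = g_{ii} T^{ij} (no sum on i).
g_{33} = 2
S_3{}^1 = 2 * T^{31} = 2 * 5 = 10
S_3{}^2 = 2 * T^{32} = 2 * -5 = -10
S_3{}^3 = 2 * T^{33} = 2 * -3 = -6
Step 2: contract S_3{}^j with v_j.
S_3{}^1 * v_1 = 10 * 1 = 10
S_3{}^2 * v_2 = -10 * -5 = 50
S_3{}^3 * v_3 = -6 * -1 = 6
Result = 10 + 50 + 6 = 66

66


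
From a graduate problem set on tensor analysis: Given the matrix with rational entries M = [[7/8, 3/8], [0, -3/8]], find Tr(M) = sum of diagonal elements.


The trace is the sum of diagonal entries.
Diagonal: M[1,1] = 7/8, M[2,2] = -3/8
Tr(M) = 7/8 + -3/8
Computing step by step:
After adding M[1,1]: 7/8
After adding M[2,2]: 1/2
Tr(M) = 1/2

1/2


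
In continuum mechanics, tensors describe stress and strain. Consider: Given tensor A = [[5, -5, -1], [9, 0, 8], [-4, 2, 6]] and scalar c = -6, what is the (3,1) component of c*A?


Scalar multiplication: (cA)_{ij} = c * A_{ij}.
c = -6
A_{31} = -4
(cA)_{31} = -6 * -4 = 24

24


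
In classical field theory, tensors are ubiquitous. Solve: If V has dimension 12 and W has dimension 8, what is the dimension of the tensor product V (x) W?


The dimension of a tensor product is the product of dimensions.
dim(V) = 12, dim(W) = 8
dim(V (x) W) = 12 * 8 = 96

96


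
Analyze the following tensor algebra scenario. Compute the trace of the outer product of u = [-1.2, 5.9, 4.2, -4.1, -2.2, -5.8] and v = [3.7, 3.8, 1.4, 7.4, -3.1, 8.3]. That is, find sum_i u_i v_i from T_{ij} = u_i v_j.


The outer product gives T_{ij} = u_i v_j.
The trace (contraction) is Tr(T) = sum_i T_{ii} = sum_i u_i v_i.
Diagonal entries:
T_{11} = u_1 * v_1 = -1.2 * 3.7 = -4.44
T_{22} = u_2 * v_2 = 5.9 * 3.8 = 22.42
T_{33} = u_3 * v_3 = 4.2 * 1.4 = 5.88
T_{44} = u_4 * v_4 = -4.1 * 7.4 = -30.34
T_{55} = u_5 * v_5 = -2.2 * -3.1 = 6.82
T_{66} = u_6 * v_6 = -5.8 * 8.3 = -48.14
Tr(T) = -4.44 + 22.42 + 5.88 + -30.34 + 6.82 + -48.14 = -47.8

-47.8


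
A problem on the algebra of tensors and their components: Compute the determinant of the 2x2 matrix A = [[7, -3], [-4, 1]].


For a 2x2 matrix [[a, b], [c, d]], det = a*d - b*c.
a = 7, b = -3, c = -4, d = 1
a*d = 7 * 1 = 7
b*c = -3 * -4 = 12
det = 7 - 12 = -5

-5


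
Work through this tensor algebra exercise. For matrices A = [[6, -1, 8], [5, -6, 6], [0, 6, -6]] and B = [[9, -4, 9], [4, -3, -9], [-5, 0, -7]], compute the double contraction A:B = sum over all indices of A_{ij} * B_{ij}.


A:B = sum over all i,j of A_{ij} * B_{ij}.
Row 1: 6*9=54, -1*-4=4, 8*9=72 => row sum = 130
Row 2: 5*4=20, -6*-3=18, 6*-9=-54 => row sum = -16
Row 3: 0*-5=0, 6*0=0, -6*-7=42 => row sum = 42
Total = 130 + -16 + 42 = 156

156


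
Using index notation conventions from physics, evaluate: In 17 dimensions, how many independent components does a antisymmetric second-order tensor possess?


A antisymmetric rank-2 tensor in d dimensions has d(d-1)/2 independent components.
d = 17
d(d-1)/2 = 17 * 16 / 2 = 272 / 2 = 136

136


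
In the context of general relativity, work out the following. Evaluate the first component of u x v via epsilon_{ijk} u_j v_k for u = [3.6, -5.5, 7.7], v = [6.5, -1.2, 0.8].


(u x v)_1 = sum_{j,k} epsilon_{1jk} u_j v_k. Only permutations of (1,2,3) contribute; the two non-zero terms are:
eps_{123} u_2 v_3 = 1 * -5.5 * 0.8 = -4.4
eps_{132} u_3 v_2 = -1 * 7.7 * -1.2 = 9.24
(u x v)_1 = 4.84

4.84


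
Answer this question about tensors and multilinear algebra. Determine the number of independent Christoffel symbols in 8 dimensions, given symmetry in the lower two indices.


Christoffel symbols Gamma^k_{ij} are symmetric in i,j, so there are d * d(d+1)/2 independent symbols.
d = 8
d(d+1)/2 = 8 * 9 / 2 = 36
Total = 8 * 36 = 288

288


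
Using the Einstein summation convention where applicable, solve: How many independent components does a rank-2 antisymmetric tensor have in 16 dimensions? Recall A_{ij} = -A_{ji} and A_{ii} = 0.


An antisymmetric rank-2 tensor satisfies A_{ij} = -A_{ji}, so diagonal entries are zero.
The independent components are the upper-triangular entries: C(n, 2) = n(n-1)/2.
n = 16
C(16, 2) = 16 * 15 / 2 = 240 / 2 = 120

120
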